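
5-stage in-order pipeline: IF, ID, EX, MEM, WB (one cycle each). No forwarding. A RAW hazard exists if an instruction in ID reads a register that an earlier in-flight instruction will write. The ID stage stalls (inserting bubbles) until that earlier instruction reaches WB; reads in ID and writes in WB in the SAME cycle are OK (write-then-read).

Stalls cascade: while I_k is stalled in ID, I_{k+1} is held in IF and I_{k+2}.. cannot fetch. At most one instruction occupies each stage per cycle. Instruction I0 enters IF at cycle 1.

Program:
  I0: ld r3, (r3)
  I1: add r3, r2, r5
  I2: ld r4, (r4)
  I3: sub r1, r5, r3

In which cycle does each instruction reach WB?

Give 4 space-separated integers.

Answer: 5 6 7 9

Derivation:
I0 ld r3 <- r3: IF@1 ID@2 stall=0 (-) EX@3 MEM@4 WB@5
I1 add r3 <- r2,r5: IF@2 ID@3 stall=0 (-) EX@4 MEM@5 WB@6
I2 ld r4 <- r4: IF@3 ID@4 stall=0 (-) EX@5 MEM@6 WB@7
I3 sub r1 <- r5,r3: IF@4 ID@5 stall=1 (RAW on I1.r3 (WB@6)) EX@7 MEM@8 WB@9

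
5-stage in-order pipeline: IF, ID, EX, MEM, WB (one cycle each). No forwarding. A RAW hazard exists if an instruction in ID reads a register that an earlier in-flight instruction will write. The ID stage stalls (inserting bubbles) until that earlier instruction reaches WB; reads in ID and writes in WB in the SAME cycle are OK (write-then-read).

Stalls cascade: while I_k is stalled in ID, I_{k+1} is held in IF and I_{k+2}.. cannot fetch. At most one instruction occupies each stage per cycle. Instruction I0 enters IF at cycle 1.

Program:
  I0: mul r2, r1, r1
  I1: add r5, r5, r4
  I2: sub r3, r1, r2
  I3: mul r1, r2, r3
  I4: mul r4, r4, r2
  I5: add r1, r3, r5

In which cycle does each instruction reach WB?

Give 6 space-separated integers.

I0 mul r2 <- r1,r1: IF@1 ID@2 stall=0 (-) EX@3 MEM@4 WB@5
I1 add r5 <- r5,r4: IF@2 ID@3 stall=0 (-) EX@4 MEM@5 WB@6
I2 sub r3 <- r1,r2: IF@3 ID@4 stall=1 (RAW on I0.r2 (WB@5)) EX@6 MEM@7 WB@8
I3 mul r1 <- r2,r3: IF@4 ID@6 stall=2 (RAW on I2.r3 (WB@8)) EX@9 MEM@10 WB@11
I4 mul r4 <- r4,r2: IF@6 ID@9 stall=0 (-) EX@10 MEM@11 WB@12
I5 add r1 <- r3,r5: IF@9 ID@10 stall=0 (-) EX@11 MEM@12 WB@13

Answer: 5 6 8 11 12 13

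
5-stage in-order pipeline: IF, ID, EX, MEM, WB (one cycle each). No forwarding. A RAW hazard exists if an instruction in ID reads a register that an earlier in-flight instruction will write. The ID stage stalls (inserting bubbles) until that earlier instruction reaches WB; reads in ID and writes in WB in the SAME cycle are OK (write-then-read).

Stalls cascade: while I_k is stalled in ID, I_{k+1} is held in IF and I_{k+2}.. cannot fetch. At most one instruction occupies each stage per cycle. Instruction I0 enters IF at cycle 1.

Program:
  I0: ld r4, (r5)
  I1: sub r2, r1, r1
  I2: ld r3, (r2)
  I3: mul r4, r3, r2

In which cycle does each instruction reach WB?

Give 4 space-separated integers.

I0 ld r4 <- r5: IF@1 ID@2 stall=0 (-) EX@3 MEM@4 WB@5
I1 sub r2 <- r1,r1: IF@2 ID@3 stall=0 (-) EX@4 MEM@5 WB@6
I2 ld r3 <- r2: IF@3 ID@4 stall=2 (RAW on I1.r2 (WB@6)) EX@7 MEM@8 WB@9
I3 mul r4 <- r3,r2: IF@4 ID@7 stall=2 (RAW on I2.r3 (WB@9)) EX@10 MEM@11 WB@12

Answer: 5 6 9 12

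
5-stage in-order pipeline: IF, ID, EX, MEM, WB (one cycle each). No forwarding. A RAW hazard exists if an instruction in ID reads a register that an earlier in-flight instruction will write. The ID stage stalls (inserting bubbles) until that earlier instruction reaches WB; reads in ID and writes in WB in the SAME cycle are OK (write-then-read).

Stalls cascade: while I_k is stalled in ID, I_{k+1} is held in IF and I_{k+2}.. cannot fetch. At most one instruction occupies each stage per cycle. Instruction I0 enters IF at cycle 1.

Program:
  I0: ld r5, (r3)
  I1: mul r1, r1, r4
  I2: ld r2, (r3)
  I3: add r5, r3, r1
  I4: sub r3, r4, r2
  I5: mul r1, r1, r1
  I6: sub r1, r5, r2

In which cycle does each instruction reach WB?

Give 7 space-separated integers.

I0 ld r5 <- r3: IF@1 ID@2 stall=0 (-) EX@3 MEM@4 WB@5
I1 mul r1 <- r1,r4: IF@2 ID@3 stall=0 (-) EX@4 MEM@5 WB@6
I2 ld r2 <- r3: IF@3 ID@4 stall=0 (-) EX@5 MEM@6 WB@7
I3 add r5 <- r3,r1: IF@4 ID@5 stall=1 (RAW on I1.r1 (WB@6)) EX@7 MEM@8 WB@9
I4 sub r3 <- r4,r2: IF@5 ID@7 stall=0 (-) EX@8 MEM@9 WB@10
I5 mul r1 <- r1,r1: IF@7 ID@8 stall=0 (-) EX@9 MEM@10 WB@11
I6 sub r1 <- r5,r2: IF@8 ID@9 stall=0 (-) EX@10 MEM@11 WB@12

Answer: 5 6 7 9 10 11 12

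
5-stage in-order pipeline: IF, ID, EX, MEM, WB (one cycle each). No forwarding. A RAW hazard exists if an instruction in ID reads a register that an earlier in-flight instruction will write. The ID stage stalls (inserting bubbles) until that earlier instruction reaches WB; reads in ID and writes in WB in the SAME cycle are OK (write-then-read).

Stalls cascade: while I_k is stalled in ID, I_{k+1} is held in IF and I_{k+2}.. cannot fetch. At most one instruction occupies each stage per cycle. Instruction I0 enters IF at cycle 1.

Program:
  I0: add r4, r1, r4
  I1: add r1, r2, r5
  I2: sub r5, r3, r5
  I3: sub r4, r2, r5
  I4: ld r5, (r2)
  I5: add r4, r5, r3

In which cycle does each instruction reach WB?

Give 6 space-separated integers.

I0 add r4 <- r1,r4: IF@1 ID@2 stall=0 (-) EX@3 MEM@4 WB@5
I1 add r1 <- r2,r5: IF@2 ID@3 stall=0 (-) EX@4 MEM@5 WB@6
I2 sub r5 <- r3,r5: IF@3 ID@4 stall=0 (-) EX@5 MEM@6 WB@7
I3 sub r4 <- r2,r5: IF@4 ID@5 stall=2 (RAW on I2.r5 (WB@7)) EX@8 MEM@9 WB@10
I4 ld r5 <- r2: IF@5 ID@8 stall=0 (-) EX@9 MEM@10 WB@11
I5 add r4 <- r5,r3: IF@8 ID@9 stall=2 (RAW on I4.r5 (WB@11)) EX@12 MEM@13 WB@14

Answer: 5 6 7 10 11 14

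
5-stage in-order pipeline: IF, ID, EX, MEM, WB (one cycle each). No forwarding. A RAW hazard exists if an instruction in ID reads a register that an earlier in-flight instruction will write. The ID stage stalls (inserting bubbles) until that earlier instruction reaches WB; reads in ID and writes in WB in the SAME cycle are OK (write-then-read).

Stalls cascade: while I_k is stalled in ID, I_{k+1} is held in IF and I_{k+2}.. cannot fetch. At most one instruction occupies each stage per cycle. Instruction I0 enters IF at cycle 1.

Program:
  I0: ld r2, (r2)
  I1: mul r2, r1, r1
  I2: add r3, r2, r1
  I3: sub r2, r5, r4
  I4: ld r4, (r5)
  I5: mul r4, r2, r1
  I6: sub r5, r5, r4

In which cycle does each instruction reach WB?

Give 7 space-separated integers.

I0 ld r2 <- r2: IF@1 ID@2 stall=0 (-) EX@3 MEM@4 WB@5
I1 mul r2 <- r1,r1: IF@2 ID@3 stall=0 (-) EX@4 MEM@5 WB@6
I2 add r3 <- r2,r1: IF@3 ID@4 stall=2 (RAW on I1.r2 (WB@6)) EX@7 MEM@8 WB@9
I3 sub r2 <- r5,r4: IF@4 ID@7 stall=0 (-) EX@8 MEM@9 WB@10
I4 ld r4 <- r5: IF@7 ID@8 stall=0 (-) EX@9 MEM@10 WB@11
I5 mul r4 <- r2,r1: IF@8 ID@9 stall=1 (RAW on I3.r2 (WB@10)) EX@11 MEM@12 WB@13
I6 sub r5 <- r5,r4: IF@9 ID@11 stall=2 (RAW on I5.r4 (WB@13)) EX@14 MEM@15 WB@16

Answer: 5 6 9 10 11 13 16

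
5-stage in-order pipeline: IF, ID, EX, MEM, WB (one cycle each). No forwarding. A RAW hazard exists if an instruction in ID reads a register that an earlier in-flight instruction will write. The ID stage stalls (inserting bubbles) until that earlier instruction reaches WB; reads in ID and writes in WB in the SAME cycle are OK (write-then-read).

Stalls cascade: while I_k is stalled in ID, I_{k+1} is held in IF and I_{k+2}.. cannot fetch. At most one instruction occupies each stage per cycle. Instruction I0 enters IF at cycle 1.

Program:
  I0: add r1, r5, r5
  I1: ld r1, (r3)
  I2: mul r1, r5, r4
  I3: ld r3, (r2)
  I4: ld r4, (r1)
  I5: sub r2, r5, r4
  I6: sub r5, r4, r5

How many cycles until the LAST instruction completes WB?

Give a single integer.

I0 add r1 <- r5,r5: IF@1 ID@2 stall=0 (-) EX@3 MEM@4 WB@5
I1 ld r1 <- r3: IF@2 ID@3 stall=0 (-) EX@4 MEM@5 WB@6
I2 mul r1 <- r5,r4: IF@3 ID@4 stall=0 (-) EX@5 MEM@6 WB@7
I3 ld r3 <- r2: IF@4 ID@5 stall=0 (-) EX@6 MEM@7 WB@8
I4 ld r4 <- r1: IF@5 ID@6 stall=1 (RAW on I2.r1 (WB@7)) EX@8 MEM@9 WB@10
I5 sub r2 <- r5,r4: IF@6 ID@8 stall=2 (RAW on I4.r4 (WB@10)) EX@11 MEM@12 WB@13
I6 sub r5 <- r4,r5: IF@8 ID@11 stall=0 (-) EX@12 MEM@13 WB@14

Answer: 14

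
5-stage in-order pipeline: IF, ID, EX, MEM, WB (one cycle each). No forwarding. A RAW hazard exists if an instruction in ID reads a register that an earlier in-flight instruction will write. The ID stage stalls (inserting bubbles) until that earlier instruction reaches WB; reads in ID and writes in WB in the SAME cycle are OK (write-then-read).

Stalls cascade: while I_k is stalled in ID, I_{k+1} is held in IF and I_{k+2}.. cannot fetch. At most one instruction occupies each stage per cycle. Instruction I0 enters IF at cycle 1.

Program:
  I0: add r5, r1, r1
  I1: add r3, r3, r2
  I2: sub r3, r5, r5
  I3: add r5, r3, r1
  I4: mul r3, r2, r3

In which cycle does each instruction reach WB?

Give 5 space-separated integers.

I0 add r5 <- r1,r1: IF@1 ID@2 stall=0 (-) EX@3 MEM@4 WB@5
I1 add r3 <- r3,r2: IF@2 ID@3 stall=0 (-) EX@4 MEM@5 WB@6
I2 sub r3 <- r5,r5: IF@3 ID@4 stall=1 (RAW on I0.r5 (WB@5)) EX@6 MEM@7 WB@8
I3 add r5 <- r3,r1: IF@4 ID@6 stall=2 (RAW on I2.r3 (WB@8)) EX@9 MEM@10 WB@11
I4 mul r3 <- r2,r3: IF@6 ID@9 stall=0 (-) EX@10 MEM@11 WB@12

Answer: 5 6 8 11 12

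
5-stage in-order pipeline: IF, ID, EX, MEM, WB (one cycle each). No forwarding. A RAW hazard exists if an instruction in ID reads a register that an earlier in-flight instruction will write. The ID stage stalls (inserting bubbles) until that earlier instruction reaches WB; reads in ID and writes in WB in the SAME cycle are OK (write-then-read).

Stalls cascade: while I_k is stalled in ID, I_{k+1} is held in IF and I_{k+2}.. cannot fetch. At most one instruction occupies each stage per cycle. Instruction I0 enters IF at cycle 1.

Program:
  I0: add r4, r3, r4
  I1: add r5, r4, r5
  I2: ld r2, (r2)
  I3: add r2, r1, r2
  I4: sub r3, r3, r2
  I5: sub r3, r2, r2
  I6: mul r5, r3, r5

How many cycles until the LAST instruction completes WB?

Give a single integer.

I0 add r4 <- r3,r4: IF@1 ID@2 stall=0 (-) EX@3 MEM@4 WB@5
I1 add r5 <- r4,r5: IF@2 ID@3 stall=2 (RAW on I0.r4 (WB@5)) EX@6 MEM@7 WB@8
I2 ld r2 <- r2: IF@3 ID@6 stall=0 (-) EX@7 MEM@8 WB@9
I3 add r2 <- r1,r2: IF@6 ID@7 stall=2 (RAW on I2.r2 (WB@9)) EX@10 MEM@11 WB@12
I4 sub r3 <- r3,r2: IF@7 ID@10 stall=2 (RAW on I3.r2 (WB@12)) EX@13 MEM@14 WB@15
I5 sub r3 <- r2,r2: IF@10 ID@13 stall=0 (-) EX@14 MEM@15 WB@16
I6 mul r5 <- r3,r5: IF@13 ID@14 stall=2 (RAW on I5.r3 (WB@16)) EX@17 MEM@18 WB@19

Answer: 19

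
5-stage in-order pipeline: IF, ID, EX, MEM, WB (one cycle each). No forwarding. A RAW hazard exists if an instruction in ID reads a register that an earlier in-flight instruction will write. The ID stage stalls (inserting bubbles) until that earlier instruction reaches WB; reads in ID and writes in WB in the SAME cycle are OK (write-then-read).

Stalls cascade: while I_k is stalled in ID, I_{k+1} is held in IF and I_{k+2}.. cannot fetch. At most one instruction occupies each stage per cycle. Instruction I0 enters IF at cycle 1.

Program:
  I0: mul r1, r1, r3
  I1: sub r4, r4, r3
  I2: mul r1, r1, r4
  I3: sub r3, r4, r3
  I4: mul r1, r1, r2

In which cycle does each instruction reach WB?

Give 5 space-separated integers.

Answer: 5 6 9 10 12

Derivation:
I0 mul r1 <- r1,r3: IF@1 ID@2 stall=0 (-) EX@3 MEM@4 WB@5
I1 sub r4 <- r4,r3: IF@2 ID@3 stall=0 (-) EX@4 MEM@5 WB@6
I2 mul r1 <- r1,r4: IF@3 ID@4 stall=2 (RAW on I1.r4 (WB@6)) EX@7 MEM@8 WB@9
I3 sub r3 <- r4,r3: IF@4 ID@7 stall=0 (-) EX@8 MEM@9 WB@10
I4 mul r1 <- r1,r2: IF@7 ID@8 stall=1 (RAW on I2.r1 (WB@9)) EX@10 MEM@11 WB@12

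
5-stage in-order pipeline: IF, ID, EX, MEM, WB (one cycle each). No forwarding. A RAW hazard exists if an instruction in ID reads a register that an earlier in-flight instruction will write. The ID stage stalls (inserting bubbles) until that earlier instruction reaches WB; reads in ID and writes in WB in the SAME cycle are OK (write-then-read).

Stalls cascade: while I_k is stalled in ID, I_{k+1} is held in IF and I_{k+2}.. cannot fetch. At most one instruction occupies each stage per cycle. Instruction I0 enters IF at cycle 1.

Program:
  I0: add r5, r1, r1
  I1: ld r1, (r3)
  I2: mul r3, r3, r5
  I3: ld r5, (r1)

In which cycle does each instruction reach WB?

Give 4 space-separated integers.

I0 add r5 <- r1,r1: IF@1 ID@2 stall=0 (-) EX@3 MEM@4 WB@5
I1 ld r1 <- r3: IF@2 ID@3 stall=0 (-) EX@4 MEM@5 WB@6
I2 mul r3 <- r3,r5: IF@3 ID@4 stall=1 (RAW on I0.r5 (WB@5)) EX@6 MEM@7 WB@8
I3 ld r5 <- r1: IF@4 ID@6 stall=0 (-) EX@7 MEM@8 WB@9

Answer: 5 6 8 9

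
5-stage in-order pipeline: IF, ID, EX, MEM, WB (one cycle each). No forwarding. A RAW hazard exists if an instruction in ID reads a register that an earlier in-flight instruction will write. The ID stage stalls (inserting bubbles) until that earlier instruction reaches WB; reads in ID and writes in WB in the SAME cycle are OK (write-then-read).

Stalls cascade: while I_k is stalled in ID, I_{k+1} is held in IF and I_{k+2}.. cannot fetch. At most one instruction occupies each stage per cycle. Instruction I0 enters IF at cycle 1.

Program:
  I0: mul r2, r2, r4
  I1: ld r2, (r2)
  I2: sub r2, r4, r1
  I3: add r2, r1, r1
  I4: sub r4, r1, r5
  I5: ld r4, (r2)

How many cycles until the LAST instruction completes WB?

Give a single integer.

Answer: 13

Derivation:
I0 mul r2 <- r2,r4: IF@1 ID@2 stall=0 (-) EX@3 MEM@4 WB@5
I1 ld r2 <- r2: IF@2 ID@3 stall=2 (RAW on I0.r2 (WB@5)) EX@6 MEM@7 WB@8
I2 sub r2 <- r4,r1: IF@3 ID@6 stall=0 (-) EX@7 MEM@8 WB@9
I3 add r2 <- r1,r1: IF@6 ID@7 stall=0 (-) EX@8 MEM@9 WB@10
I4 sub r4 <- r1,r5: IF@7 ID@8 stall=0 (-) EX@9 MEM@10 WB@11
I5 ld r4 <- r2: IF@8 ID@9 stall=1 (RAW on I3.r2 (WB@10)) EX@11 MEM@12 WB@13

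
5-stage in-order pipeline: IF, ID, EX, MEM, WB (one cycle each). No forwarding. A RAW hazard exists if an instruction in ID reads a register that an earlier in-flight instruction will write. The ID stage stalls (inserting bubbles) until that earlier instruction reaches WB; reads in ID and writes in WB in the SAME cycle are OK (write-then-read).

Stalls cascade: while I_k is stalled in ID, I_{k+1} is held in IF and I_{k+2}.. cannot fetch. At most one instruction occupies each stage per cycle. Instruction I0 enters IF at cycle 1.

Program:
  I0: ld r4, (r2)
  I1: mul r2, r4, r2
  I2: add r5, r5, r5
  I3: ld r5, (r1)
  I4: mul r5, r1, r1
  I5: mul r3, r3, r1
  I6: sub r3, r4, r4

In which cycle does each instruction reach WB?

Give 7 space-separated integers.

I0 ld r4 <- r2: IF@1 ID@2 stall=0 (-) EX@3 MEM@4 WB@5
I1 mul r2 <- r4,r2: IF@2 ID@3 stall=2 (RAW on I0.r4 (WB@5)) EX@6 MEM@7 WB@8
I2 add r5 <- r5,r5: IF@3 ID@6 stall=0 (-) EX@7 MEM@8 WB@9
I3 ld r5 <- r1: IF@6 ID@7 stall=0 (-) EX@8 MEM@9 WB@10
I4 mul r5 <- r1,r1: IF@7 ID@8 stall=0 (-) EX@9 MEM@10 WB@11
I5 mul r3 <- r3,r1: IF@8 ID@9 stall=0 (-) EX@10 MEM@11 WB@12
I6 sub r3 <- r4,r4: IF@9 ID@10 stall=0 (-) EX@11 MEM@12 WB@13

Answer: 5 8 9 10 11 12 13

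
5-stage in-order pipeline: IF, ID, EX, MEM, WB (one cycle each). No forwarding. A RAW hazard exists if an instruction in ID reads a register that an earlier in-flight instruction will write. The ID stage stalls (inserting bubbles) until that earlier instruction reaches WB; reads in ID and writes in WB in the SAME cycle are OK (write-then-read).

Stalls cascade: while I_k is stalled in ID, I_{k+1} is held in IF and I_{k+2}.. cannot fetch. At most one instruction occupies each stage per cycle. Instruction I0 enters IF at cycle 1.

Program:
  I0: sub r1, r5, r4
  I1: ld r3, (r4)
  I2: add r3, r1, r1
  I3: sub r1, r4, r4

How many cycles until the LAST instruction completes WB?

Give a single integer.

Answer: 9

Derivation:
I0 sub r1 <- r5,r4: IF@1 ID@2 stall=0 (-) EX@3 MEM@4 WB@5
I1 ld r3 <- r4: IF@2 ID@3 stall=0 (-) EX@4 MEM@5 WB@6
I2 add r3 <- r1,r1: IF@3 ID@4 stall=1 (RAW on I0.r1 (WB@5)) EX@6 MEM@7 WB@8
I3 sub r1 <- r4,r4: IF@4 ID@6 stall=0 (-) EX@7 MEM@8 WB@9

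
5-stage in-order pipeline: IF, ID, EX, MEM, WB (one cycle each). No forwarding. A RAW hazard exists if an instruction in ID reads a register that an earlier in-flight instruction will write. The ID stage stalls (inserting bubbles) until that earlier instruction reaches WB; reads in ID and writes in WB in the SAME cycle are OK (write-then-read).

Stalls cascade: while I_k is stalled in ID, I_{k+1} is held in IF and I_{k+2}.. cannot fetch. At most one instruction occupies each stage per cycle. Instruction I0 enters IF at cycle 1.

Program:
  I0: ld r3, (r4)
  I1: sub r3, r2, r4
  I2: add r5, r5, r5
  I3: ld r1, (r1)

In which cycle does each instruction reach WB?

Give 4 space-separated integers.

Answer: 5 6 7 8

Derivation:
I0 ld r3 <- r4: IF@1 ID@2 stall=0 (-) EX@3 MEM@4 WB@5
I1 sub r3 <- r2,r4: IF@2 ID@3 stall=0 (-) EX@4 MEM@5 WB@6
I2 add r5 <- r5,r5: IF@3 ID@4 stall=0 (-) EX@5 MEM@6 WB@7
I3 ld r1 <- r1: IF@4 ID@5 stall=0 (-) EX@6 MEM@7 WB@8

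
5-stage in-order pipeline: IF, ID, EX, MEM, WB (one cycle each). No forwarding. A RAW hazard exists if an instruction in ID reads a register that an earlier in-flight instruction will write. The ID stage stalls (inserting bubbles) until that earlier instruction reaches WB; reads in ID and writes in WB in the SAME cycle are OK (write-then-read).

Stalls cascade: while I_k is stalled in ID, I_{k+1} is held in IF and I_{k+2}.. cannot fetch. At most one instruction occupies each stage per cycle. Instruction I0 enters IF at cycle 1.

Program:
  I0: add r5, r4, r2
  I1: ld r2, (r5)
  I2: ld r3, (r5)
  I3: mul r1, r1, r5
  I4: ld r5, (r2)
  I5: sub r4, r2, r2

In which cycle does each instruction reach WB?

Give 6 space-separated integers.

I0 add r5 <- r4,r2: IF@1 ID@2 stall=0 (-) EX@3 MEM@4 WB@5
I1 ld r2 <- r5: IF@2 ID@3 stall=2 (RAW on I0.r5 (WB@5)) EX@6 MEM@7 WB@8
I2 ld r3 <- r5: IF@3 ID@6 stall=0 (-) EX@7 MEM@8 WB@9
I3 mul r1 <- r1,r5: IF@6 ID@7 stall=0 (-) EX@8 MEM@9 WB@10
I4 ld r5 <- r2: IF@7 ID@8 stall=0 (-) EX@9 MEM@10 WB@11
I5 sub r4 <- r2,r2: IF@8 ID@9 stall=0 (-) EX@10 MEM@11 WB@12

Answer: 5 8 9 10 11 12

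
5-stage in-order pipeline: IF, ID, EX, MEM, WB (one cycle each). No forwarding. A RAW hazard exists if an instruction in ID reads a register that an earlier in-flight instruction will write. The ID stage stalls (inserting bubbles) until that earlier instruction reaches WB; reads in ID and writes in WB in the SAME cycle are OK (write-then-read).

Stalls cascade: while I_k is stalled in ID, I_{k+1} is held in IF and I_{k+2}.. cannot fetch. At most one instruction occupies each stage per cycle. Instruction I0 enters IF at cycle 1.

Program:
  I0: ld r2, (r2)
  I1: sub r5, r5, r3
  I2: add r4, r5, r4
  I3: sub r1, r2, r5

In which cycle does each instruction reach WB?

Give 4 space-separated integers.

Answer: 5 6 9 10

Derivation:
I0 ld r2 <- r2: IF@1 ID@2 stall=0 (-) EX@3 MEM@4 WB@5
I1 sub r5 <- r5,r3: IF@2 ID@3 stall=0 (-) EX@4 MEM@5 WB@6
I2 add r4 <- r5,r4: IF@3 ID@4 stall=2 (RAW on I1.r5 (WB@6)) EX@7 MEM@8 WB@9
I3 sub r1 <- r2,r5: IF@4 ID@7 stall=0 (-) EX@8 MEM@9 WB@10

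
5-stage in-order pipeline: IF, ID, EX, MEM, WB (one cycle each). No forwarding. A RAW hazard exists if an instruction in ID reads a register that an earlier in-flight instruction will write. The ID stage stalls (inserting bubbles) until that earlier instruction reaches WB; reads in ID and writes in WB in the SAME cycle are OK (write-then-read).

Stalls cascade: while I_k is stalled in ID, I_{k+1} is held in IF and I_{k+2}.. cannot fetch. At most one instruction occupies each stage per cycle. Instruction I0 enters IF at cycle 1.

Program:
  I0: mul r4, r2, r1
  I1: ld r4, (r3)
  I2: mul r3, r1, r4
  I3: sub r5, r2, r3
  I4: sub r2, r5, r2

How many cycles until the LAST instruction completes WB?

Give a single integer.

I0 mul r4 <- r2,r1: IF@1 ID@2 stall=0 (-) EX@3 MEM@4 WB@5
I1 ld r4 <- r3: IF@2 ID@3 stall=0 (-) EX@4 MEM@5 WB@6
I2 mul r3 <- r1,r4: IF@3 ID@4 stall=2 (RAW on I1.r4 (WB@6)) EX@7 MEM@8 WB@9
I3 sub r5 <- r2,r3: IF@4 ID@7 stall=2 (RAW on I2.r3 (WB@9)) EX@10 MEM@11 WB@12
I4 sub r2 <- r5,r2: IF@7 ID@10 stall=2 (RAW on I3.r5 (WB@12)) EX@13 MEM@14 WB@15

Answer: 15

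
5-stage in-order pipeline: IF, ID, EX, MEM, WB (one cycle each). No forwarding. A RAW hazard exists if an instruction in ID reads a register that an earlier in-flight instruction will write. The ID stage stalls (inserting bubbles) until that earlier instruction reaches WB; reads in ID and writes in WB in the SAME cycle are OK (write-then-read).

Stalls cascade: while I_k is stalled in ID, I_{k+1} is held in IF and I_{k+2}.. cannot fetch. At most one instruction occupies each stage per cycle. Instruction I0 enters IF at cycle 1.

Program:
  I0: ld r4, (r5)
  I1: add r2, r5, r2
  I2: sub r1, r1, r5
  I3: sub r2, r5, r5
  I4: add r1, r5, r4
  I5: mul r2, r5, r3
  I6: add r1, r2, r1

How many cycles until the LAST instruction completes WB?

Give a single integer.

I0 ld r4 <- r5: IF@1 ID@2 stall=0 (-) EX@3 MEM@4 WB@5
I1 add r2 <- r5,r2: IF@2 ID@3 stall=0 (-) EX@4 MEM@5 WB@6
I2 sub r1 <- r1,r5: IF@3 ID@4 stall=0 (-) EX@5 MEM@6 WB@7
I3 sub r2 <- r5,r5: IF@4 ID@5 stall=0 (-) EX@6 MEM@7 WB@8
I4 add r1 <- r5,r4: IF@5 ID@6 stall=0 (-) EX@7 MEM@8 WB@9
I5 mul r2 <- r5,r3: IF@6 ID@7 stall=0 (-) EX@8 MEM@9 WB@10
I6 add r1 <- r2,r1: IF@7 ID@8 stall=2 (RAW on I5.r2 (WB@10)) EX@11 MEM@12 WB@13

Answer: 13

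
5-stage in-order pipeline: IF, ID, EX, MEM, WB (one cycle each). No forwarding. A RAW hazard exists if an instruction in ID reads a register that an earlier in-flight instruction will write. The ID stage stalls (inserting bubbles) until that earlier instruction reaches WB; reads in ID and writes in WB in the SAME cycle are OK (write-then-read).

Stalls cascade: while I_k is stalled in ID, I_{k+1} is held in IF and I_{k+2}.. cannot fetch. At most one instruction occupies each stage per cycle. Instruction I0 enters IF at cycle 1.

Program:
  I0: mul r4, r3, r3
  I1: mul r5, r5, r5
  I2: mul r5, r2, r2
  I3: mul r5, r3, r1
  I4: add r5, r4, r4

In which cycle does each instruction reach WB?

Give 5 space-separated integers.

I0 mul r4 <- r3,r3: IF@1 ID@2 stall=0 (-) EX@3 MEM@4 WB@5
I1 mul r5 <- r5,r5: IF@2 ID@3 stall=0 (-) EX@4 MEM@5 WB@6
I2 mul r5 <- r2,r2: IF@3 ID@4 stall=0 (-) EX@5 MEM@6 WB@7
I3 mul r5 <- r3,r1: IF@4 ID@5 stall=0 (-) EX@6 MEM@7 WB@8
I4 add r5 <- r4,r4: IF@5 ID@6 stall=0 (-) EX@7 MEM@8 WB@9

Answer: 5 6 7 8 9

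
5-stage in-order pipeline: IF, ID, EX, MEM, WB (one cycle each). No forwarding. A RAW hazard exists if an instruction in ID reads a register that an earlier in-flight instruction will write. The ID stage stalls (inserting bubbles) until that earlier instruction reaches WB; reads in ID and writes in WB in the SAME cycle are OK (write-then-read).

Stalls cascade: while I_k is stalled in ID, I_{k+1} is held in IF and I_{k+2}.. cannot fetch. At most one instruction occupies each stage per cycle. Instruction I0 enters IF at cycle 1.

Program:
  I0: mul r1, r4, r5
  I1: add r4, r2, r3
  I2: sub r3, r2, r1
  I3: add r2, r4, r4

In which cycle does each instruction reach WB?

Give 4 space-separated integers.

I0 mul r1 <- r4,r5: IF@1 ID@2 stall=0 (-) EX@3 MEM@4 WB@5
I1 add r4 <- r2,r3: IF@2 ID@3 stall=0 (-) EX@4 MEM@5 WB@6
I2 sub r3 <- r2,r1: IF@3 ID@4 stall=1 (RAW on I0.r1 (WB@5)) EX@6 MEM@7 WB@8
I3 add r2 <- r4,r4: IF@4 ID@6 stall=0 (-) EX@7 MEM@8 WB@9

Answer: 5 6 8 9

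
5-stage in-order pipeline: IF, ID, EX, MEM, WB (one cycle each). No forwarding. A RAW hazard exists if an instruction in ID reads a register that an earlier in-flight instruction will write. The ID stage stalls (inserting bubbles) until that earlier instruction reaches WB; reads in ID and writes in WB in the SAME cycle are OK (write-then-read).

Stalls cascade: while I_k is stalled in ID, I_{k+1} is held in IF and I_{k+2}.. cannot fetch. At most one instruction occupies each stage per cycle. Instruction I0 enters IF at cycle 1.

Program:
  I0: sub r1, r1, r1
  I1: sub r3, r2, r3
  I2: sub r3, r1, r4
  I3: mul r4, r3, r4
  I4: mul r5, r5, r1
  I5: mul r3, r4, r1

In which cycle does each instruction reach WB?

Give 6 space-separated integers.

I0 sub r1 <- r1,r1: IF@1 ID@2 stall=0 (-) EX@3 MEM@4 WB@5
I1 sub r3 <- r2,r3: IF@2 ID@3 stall=0 (-) EX@4 MEM@5 WB@6
I2 sub r3 <- r1,r4: IF@3 ID@4 stall=1 (RAW on I0.r1 (WB@5)) EX@6 MEM@7 WB@8
I3 mul r4 <- r3,r4: IF@4 ID@6 stall=2 (RAW on I2.r3 (WB@8)) EX@9 MEM@10 WB@11
I4 mul r5 <- r5,r1: IF@6 ID@9 stall=0 (-) EX@10 MEM@11 WB@12
I5 mul r3 <- r4,r1: IF@9 ID@10 stall=1 (RAW on I3.r4 (WB@11)) EX@12 MEM@13 WB@14

Answer: 5 6 8 11 12 14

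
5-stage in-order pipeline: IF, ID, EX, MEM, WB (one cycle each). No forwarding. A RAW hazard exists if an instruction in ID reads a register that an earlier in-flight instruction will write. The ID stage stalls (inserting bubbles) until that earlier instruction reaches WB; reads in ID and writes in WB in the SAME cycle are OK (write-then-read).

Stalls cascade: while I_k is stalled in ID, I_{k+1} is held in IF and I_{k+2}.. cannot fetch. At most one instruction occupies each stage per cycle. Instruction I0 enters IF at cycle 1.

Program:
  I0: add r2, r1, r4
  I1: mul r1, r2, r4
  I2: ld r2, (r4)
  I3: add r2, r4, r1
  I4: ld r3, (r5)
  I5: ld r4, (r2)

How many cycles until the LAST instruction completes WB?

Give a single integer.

I0 add r2 <- r1,r4: IF@1 ID@2 stall=0 (-) EX@3 MEM@4 WB@5
I1 mul r1 <- r2,r4: IF@2 ID@3 stall=2 (RAW on I0.r2 (WB@5)) EX@6 MEM@7 WB@8
I2 ld r2 <- r4: IF@3 ID@6 stall=0 (-) EX@7 MEM@8 WB@9
I3 add r2 <- r4,r1: IF@6 ID@7 stall=1 (RAW on I1.r1 (WB@8)) EX@9 MEM@10 WB@11
I4 ld r3 <- r5: IF@7 ID@9 stall=0 (-) EX@10 MEM@11 WB@12
I5 ld r4 <- r2: IF@9 ID@10 stall=1 (RAW on I3.r2 (WB@11)) EX@12 MEM@13 WB@14

Answer: 14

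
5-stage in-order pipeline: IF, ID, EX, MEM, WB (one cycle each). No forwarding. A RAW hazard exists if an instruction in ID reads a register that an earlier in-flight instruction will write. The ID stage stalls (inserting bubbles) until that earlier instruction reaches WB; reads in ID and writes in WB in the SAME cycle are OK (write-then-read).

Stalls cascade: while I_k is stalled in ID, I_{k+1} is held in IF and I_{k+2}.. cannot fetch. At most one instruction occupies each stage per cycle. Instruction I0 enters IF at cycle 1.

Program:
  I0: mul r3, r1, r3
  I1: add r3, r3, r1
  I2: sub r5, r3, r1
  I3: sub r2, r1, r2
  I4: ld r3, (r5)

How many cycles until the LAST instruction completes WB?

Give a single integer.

Answer: 14

Derivation:
I0 mul r3 <- r1,r3: IF@1 ID@2 stall=0 (-) EX@3 MEM@4 WB@5
I1 add r3 <- r3,r1: IF@2 ID@3 stall=2 (RAW on I0.r3 (WB@5)) EX@6 MEM@7 WB@8
I2 sub r5 <- r3,r1: IF@3 ID@6 stall=2 (RAW on I1.r3 (WB@8)) EX@9 MEM@10 WB@11
I3 sub r2 <- r1,r2: IF@6 ID@9 stall=0 (-) EX@10 MEM@11 WB@12
I4 ld r3 <- r5: IF@9 ID@10 stall=1 (RAW on I2.r5 (WB@11)) EX@12 MEM@13 WB@14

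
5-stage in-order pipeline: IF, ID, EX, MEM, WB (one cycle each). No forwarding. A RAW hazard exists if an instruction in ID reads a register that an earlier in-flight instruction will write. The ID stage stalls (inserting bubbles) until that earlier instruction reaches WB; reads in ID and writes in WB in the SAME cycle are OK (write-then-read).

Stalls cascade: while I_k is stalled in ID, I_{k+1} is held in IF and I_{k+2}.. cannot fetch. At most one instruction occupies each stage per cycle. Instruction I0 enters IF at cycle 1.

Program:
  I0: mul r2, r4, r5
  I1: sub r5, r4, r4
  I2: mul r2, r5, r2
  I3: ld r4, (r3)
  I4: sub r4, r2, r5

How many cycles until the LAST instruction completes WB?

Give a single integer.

I0 mul r2 <- r4,r5: IF@1 ID@2 stall=0 (-) EX@3 MEM@4 WB@5
I1 sub r5 <- r4,r4: IF@2 ID@3 stall=0 (-) EX@4 MEM@5 WB@6
I2 mul r2 <- r5,r2: IF@3 ID@4 stall=2 (RAW on I1.r5 (WB@6)) EX@7 MEM@8 WB@9
I3 ld r4 <- r3: IF@4 ID@7 stall=0 (-) EX@8 MEM@9 WB@10
I4 sub r4 <- r2,r5: IF@7 ID@8 stall=1 (RAW on I2.r2 (WB@9)) EX@10 MEM@11 WB@12

Answer: 12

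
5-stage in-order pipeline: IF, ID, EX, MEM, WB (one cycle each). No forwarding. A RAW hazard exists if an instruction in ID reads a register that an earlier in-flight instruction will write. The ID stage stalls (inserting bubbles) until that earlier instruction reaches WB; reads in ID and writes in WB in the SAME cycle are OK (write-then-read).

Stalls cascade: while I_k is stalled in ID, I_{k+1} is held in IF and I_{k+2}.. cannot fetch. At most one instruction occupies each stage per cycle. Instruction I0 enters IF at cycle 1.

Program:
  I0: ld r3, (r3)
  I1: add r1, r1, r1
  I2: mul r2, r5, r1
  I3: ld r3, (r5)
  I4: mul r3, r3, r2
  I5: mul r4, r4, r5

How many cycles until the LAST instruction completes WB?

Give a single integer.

Answer: 14

Derivation:
I0 ld r3 <- r3: IF@1 ID@2 stall=0 (-) EX@3 MEM@4 WB@5
I1 add r1 <- r1,r1: IF@2 ID@3 stall=0 (-) EX@4 MEM@5 WB@6
I2 mul r2 <- r5,r1: IF@3 ID@4 stall=2 (RAW on I1.r1 (WB@6)) EX@7 MEM@8 WB@9
I3 ld r3 <- r5: IF@4 ID@7 stall=0 (-) EX@8 MEM@9 WB@10
I4 mul r3 <- r3,r2: IF@7 ID@8 stall=2 (RAW on I3.r3 (WB@10)) EX@11 MEM@12 WB@13
I5 mul r4 <- r4,r5: IF@8 ID@11 stall=0 (-) EX@12 MEM@13 WB@14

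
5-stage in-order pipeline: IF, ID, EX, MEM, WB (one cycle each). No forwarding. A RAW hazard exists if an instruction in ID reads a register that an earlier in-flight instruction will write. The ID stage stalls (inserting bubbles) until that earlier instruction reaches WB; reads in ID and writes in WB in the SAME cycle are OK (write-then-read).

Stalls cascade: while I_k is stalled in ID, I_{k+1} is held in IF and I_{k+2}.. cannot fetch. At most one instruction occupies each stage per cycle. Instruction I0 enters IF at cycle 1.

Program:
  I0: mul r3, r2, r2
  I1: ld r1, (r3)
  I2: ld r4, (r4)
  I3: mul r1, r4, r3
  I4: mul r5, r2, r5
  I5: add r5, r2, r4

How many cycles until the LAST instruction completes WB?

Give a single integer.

I0 mul r3 <- r2,r2: IF@1 ID@2 stall=0 (-) EX@3 MEM@4 WB@5
I1 ld r1 <- r3: IF@2 ID@3 stall=2 (RAW on I0.r3 (WB@5)) EX@6 MEM@7 WB@8
I2 ld r4 <- r4: IF@3 ID@6 stall=0 (-) EX@7 MEM@8 WB@9
I3 mul r1 <- r4,r3: IF@6 ID@7 stall=2 (RAW on I2.r4 (WB@9)) EX@10 MEM@11 WB@12
I4 mul r5 <- r2,r5: IF@7 ID@10 stall=0 (-) EX@11 MEM@12 WB@13
I5 add r5 <- r2,r4: IF@10 ID@11 stall=0 (-) EX@12 MEM@13 WB@14

Answer: 14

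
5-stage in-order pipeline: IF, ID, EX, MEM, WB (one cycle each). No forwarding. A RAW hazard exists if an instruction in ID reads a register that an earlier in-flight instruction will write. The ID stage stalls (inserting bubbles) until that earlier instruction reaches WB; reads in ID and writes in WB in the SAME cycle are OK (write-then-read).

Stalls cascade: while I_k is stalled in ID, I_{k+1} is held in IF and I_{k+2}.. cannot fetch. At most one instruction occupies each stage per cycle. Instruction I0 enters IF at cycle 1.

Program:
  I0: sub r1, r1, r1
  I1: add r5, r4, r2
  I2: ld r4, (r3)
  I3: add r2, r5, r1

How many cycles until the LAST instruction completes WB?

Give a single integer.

Answer: 9

Derivation:
I0 sub r1 <- r1,r1: IF@1 ID@2 stall=0 (-) EX@3 MEM@4 WB@5
I1 add r5 <- r4,r2: IF@2 ID@3 stall=0 (-) EX@4 MEM@5 WB@6
I2 ld r4 <- r3: IF@3 ID@4 stall=0 (-) EX@5 MEM@6 WB@7
I3 add r2 <- r5,r1: IF@4 ID@5 stall=1 (RAW on I1.r5 (WB@6)) EX@7 MEM@8 WB@9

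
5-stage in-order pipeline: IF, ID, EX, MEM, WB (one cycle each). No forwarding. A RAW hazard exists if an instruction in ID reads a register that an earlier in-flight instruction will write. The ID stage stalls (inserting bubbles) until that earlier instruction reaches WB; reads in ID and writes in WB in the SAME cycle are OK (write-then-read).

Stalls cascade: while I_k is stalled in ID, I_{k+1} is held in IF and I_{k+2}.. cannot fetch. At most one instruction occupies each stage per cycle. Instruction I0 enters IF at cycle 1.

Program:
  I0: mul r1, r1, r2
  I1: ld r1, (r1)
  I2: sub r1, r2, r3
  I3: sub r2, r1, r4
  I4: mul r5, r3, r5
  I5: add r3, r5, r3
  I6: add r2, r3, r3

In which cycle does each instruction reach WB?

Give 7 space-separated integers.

I0 mul r1 <- r1,r2: IF@1 ID@2 stall=0 (-) EX@3 MEM@4 WB@5
I1 ld r1 <- r1: IF@2 ID@3 stall=2 (RAW on I0.r1 (WB@5)) EX@6 MEM@7 WB@8
I2 sub r1 <- r2,r3: IF@3 ID@6 stall=0 (-) EX@7 MEM@8 WB@9
I3 sub r2 <- r1,r4: IF@6 ID@7 stall=2 (RAW on I2.r1 (WB@9)) EX@10 MEM@11 WB@12
I4 mul r5 <- r3,r5: IF@7 ID@10 stall=0 (-) EX@11 MEM@12 WB@13
I5 add r3 <- r5,r3: IF@10 ID@11 stall=2 (RAW on I4.r5 (WB@13)) EX@14 MEM@15 WB@16
I6 add r2 <- r3,r3: IF@11 ID@14 stall=2 (RAW on I5.r3 (WB@16)) EX@17 MEM@18 WB@19

Answer: 5 8 9 12 13 16 19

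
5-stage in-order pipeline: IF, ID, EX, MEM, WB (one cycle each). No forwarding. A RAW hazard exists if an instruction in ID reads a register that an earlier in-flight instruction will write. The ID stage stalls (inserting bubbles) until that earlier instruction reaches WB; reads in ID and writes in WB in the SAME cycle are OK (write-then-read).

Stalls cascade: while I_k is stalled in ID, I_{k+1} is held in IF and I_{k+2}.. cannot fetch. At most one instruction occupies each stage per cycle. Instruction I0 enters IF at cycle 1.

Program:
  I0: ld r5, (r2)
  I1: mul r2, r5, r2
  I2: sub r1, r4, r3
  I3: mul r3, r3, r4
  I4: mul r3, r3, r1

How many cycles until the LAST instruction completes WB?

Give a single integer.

I0 ld r5 <- r2: IF@1 ID@2 stall=0 (-) EX@3 MEM@4 WB@5
I1 mul r2 <- r5,r2: IF@2 ID@3 stall=2 (RAW on I0.r5 (WB@5)) EX@6 MEM@7 WB@8
I2 sub r1 <- r4,r3: IF@3 ID@6 stall=0 (-) EX@7 MEM@8 WB@9
I3 mul r3 <- r3,r4: IF@6 ID@7 stall=0 (-) EX@8 MEM@9 WB@10
I4 mul r3 <- r3,r1: IF@7 ID@8 stall=2 (RAW on I3.r3 (WB@10)) EX@11 MEM@12 WB@13

Answer: 13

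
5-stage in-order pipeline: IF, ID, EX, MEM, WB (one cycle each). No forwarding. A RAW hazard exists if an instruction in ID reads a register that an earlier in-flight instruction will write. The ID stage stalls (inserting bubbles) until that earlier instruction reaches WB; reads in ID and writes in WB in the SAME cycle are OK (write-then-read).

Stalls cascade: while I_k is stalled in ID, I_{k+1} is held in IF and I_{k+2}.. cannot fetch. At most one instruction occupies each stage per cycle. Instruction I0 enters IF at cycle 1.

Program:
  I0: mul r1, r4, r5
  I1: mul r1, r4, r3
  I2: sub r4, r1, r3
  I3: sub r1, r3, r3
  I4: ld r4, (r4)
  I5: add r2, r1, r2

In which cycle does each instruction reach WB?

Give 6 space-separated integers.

Answer: 5 6 9 10 12 13

Derivation:
I0 mul r1 <- r4,r5: IF@1 ID@2 stall=0 (-) EX@3 MEM@4 WB@5
I1 mul r1 <- r4,r3: IF@2 ID@3 stall=0 (-) EX@4 MEM@5 WB@6
I2 sub r4 <- r1,r3: IF@3 ID@4 stall=2 (RAW on I1.r1 (WB@6)) EX@7 MEM@8 WB@9
I3 sub r1 <- r3,r3: IF@4 ID@7 stall=0 (-) EX@8 MEM@9 WB@10
I4 ld r4 <- r4: IF@7 ID@8 stall=1 (RAW on I2.r4 (WB@9)) EX@10 MEM@11 WB@12
I5 add r2 <- r1,r2: IF@8 ID@10 stall=0 (-) EX@11 MEM@12 WB@13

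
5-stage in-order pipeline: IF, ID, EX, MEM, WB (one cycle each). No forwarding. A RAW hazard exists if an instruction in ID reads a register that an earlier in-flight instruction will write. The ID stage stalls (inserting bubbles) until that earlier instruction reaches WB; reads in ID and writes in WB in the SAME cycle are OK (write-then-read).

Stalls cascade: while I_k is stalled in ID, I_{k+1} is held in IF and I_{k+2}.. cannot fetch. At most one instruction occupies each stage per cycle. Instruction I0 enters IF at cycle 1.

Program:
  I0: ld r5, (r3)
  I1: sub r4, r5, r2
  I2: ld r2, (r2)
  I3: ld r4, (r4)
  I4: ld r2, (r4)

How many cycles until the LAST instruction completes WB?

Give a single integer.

Answer: 14

Derivation:
I0 ld r5 <- r3: IF@1 ID@2 stall=0 (-) EX@3 MEM@4 WB@5
I1 sub r4 <- r5,r2: IF@2 ID@3 stall=2 (RAW on I0.r5 (WB@5)) EX@6 MEM@7 WB@8
I2 ld r2 <- r2: IF@3 ID@6 stall=0 (-) EX@7 MEM@8 WB@9
I3 ld r4 <- r4: IF@6 ID@7 stall=1 (RAW on I1.r4 (WB@8)) EX@9 MEM@10 WB@11
I4 ld r2 <- r4: IF@7 ID@9 stall=2 (RAW on I3.r4 (WB@11)) EX@12 MEM@13 WB@14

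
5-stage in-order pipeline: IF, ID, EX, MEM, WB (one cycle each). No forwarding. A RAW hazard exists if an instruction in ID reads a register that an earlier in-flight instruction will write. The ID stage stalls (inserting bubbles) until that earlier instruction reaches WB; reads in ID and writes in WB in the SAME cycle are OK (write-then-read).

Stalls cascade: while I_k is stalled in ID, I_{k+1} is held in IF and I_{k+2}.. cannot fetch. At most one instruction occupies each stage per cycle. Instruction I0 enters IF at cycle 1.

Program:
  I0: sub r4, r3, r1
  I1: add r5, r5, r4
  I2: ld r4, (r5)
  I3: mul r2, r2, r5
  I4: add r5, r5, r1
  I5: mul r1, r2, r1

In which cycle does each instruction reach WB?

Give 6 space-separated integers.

Answer: 5 8 11 12 13 15

Derivation:
I0 sub r4 <- r3,r1: IF@1 ID@2 stall=0 (-) EX@3 MEM@4 WB@5
I1 add r5 <- r5,r4: IF@2 ID@3 stall=2 (RAW on I0.r4 (WB@5)) EX@6 MEM@7 WB@8
I2 ld r4 <- r5: IF@3 ID@6 stall=2 (RAW on I1.r5 (WB@8)) EX@9 MEM@10 WB@11
I3 mul r2 <- r2,r5: IF@6 ID@9 stall=0 (-) EX@10 MEM@11 WB@12
I4 add r5 <- r5,r1: IF@9 ID@10 stall=0 (-) EX@11 MEM@12 WB@13
I5 mul r1 <- r2,r1: IF@10 ID@11 stall=1 (RAW on I3.r2 (WB@12)) EX@13 MEM@14 WB@15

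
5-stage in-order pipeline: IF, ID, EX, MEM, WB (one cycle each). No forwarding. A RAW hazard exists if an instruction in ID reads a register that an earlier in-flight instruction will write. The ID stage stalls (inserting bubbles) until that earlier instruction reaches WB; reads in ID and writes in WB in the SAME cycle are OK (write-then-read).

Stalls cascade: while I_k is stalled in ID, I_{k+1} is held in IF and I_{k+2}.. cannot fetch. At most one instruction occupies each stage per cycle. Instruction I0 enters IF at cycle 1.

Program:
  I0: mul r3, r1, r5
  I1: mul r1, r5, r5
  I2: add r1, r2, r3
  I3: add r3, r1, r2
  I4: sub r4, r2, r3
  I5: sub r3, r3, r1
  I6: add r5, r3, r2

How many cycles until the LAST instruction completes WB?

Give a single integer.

I0 mul r3 <- r1,r5: IF@1 ID@2 stall=0 (-) EX@3 MEM@4 WB@5
I1 mul r1 <- r5,r5: IF@2 ID@3 stall=0 (-) EX@4 MEM@5 WB@6
I2 add r1 <- r2,r3: IF@3 ID@4 stall=1 (RAW on I0.r3 (WB@5)) EX@6 MEM@7 WB@8
I3 add r3 <- r1,r2: IF@4 ID@6 stall=2 (RAW on I2.r1 (WB@8)) EX@9 MEM@10 WB@11
I4 sub r4 <- r2,r3: IF@6 ID@9 stall=2 (RAW on I3.r3 (WB@11)) EX@12 MEM@13 WB@14
I5 sub r3 <- r3,r1: IF@9 ID@12 stall=0 (-) EX@13 MEM@14 WB@15
I6 add r5 <- r3,r2: IF@12 ID@13 stall=2 (RAW on I5.r3 (WB@15)) EX@16 MEM@17 WB@18

Answer: 18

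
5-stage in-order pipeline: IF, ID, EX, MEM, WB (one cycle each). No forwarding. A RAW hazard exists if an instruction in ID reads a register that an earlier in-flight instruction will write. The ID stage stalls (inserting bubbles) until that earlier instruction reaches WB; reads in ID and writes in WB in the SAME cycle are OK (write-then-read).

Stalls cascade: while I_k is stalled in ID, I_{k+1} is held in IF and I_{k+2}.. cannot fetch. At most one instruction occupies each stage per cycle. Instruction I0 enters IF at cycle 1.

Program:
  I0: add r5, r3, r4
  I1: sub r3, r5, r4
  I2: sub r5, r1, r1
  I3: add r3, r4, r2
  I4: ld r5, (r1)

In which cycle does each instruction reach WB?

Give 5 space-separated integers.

I0 add r5 <- r3,r4: IF@1 ID@2 stall=0 (-) EX@3 MEM@4 WB@5
I1 sub r3 <- r5,r4: IF@2 ID@3 stall=2 (RAW on I0.r5 (WB@5)) EX@6 MEM@7 WB@8
I2 sub r5 <- r1,r1: IF@3 ID@6 stall=0 (-) EX@7 MEM@8 WB@9
I3 add r3 <- r4,r2: IF@6 ID@7 stall=0 (-) EX@8 MEM@9 WB@10
I4 ld r5 <- r1: IF@7 ID@8 stall=0 (-) EX@9 MEM@10 WB@11

Answer: 5 8 9 10 11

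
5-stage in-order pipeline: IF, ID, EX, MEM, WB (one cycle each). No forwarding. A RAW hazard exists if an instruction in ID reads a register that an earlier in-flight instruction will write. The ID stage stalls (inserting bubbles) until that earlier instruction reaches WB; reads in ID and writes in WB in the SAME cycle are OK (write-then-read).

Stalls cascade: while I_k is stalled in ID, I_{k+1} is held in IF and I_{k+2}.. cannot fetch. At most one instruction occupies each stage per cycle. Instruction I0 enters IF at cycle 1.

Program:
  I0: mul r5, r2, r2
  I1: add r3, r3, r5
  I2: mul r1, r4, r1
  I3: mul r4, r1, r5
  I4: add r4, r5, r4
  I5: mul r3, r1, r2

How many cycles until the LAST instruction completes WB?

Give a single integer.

Answer: 16

Derivation:
I0 mul r5 <- r2,r2: IF@1 ID@2 stall=0 (-) EX@3 MEM@4 WB@5
I1 add r3 <- r3,r5: IF@2 ID@3 stall=2 (RAW on I0.r5 (WB@5)) EX@6 MEM@7 WB@8
I2 mul r1 <- r4,r1: IF@3 ID@6 stall=0 (-) EX@7 MEM@8 WB@9
I3 mul r4 <- r1,r5: IF@6 ID@7 stall=2 (RAW on I2.r1 (WB@9)) EX@10 MEM@11 WB@12
I4 add r4 <- r5,r4: IF@7 ID@10 stall=2 (RAW on I3.r4 (WB@12)) EX@13 MEM@14 WB@15
I5 mul r3 <- r1,r2: IF@10 ID@13 stall=0 (-) EX@14 MEM@15 WB@16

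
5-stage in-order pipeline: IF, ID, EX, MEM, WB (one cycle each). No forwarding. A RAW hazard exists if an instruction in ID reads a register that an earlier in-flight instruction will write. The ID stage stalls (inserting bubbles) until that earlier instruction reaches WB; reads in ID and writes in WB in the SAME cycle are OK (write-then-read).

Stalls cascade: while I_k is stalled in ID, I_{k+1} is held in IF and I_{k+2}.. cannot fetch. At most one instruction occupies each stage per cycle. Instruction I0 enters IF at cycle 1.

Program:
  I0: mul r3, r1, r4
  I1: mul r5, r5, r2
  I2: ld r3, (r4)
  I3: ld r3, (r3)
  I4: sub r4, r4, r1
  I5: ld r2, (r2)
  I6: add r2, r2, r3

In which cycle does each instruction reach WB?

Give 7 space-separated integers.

Answer: 5 6 7 10 11 12 15

Derivation:
I0 mul r3 <- r1,r4: IF@1 ID@2 stall=0 (-) EX@3 MEM@4 WB@5
I1 mul r5 <- r5,r2: IF@2 ID@3 stall=0 (-) EX@4 MEM@5 WB@6
I2 ld r3 <- r4: IF@3 ID@4 stall=0 (-) EX@5 MEM@6 WB@7
I3 ld r3 <- r3: IF@4 ID@5 stall=2 (RAW on I2.r3 (WB@7)) EX@8 MEM@9 WB@10
I4 sub r4 <- r4,r1: IF@5 ID@8 stall=0 (-) EX@9 MEM@10 WB@11
I5 ld r2 <- r2: IF@8 ID@9 stall=0 (-) EX@10 MEM@11 WB@12
I6 add r2 <- r2,r3: IF@9 ID@10 stall=2 (RAW on I5.r2 (WB@12)) EX@13 MEM@14 WB@15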